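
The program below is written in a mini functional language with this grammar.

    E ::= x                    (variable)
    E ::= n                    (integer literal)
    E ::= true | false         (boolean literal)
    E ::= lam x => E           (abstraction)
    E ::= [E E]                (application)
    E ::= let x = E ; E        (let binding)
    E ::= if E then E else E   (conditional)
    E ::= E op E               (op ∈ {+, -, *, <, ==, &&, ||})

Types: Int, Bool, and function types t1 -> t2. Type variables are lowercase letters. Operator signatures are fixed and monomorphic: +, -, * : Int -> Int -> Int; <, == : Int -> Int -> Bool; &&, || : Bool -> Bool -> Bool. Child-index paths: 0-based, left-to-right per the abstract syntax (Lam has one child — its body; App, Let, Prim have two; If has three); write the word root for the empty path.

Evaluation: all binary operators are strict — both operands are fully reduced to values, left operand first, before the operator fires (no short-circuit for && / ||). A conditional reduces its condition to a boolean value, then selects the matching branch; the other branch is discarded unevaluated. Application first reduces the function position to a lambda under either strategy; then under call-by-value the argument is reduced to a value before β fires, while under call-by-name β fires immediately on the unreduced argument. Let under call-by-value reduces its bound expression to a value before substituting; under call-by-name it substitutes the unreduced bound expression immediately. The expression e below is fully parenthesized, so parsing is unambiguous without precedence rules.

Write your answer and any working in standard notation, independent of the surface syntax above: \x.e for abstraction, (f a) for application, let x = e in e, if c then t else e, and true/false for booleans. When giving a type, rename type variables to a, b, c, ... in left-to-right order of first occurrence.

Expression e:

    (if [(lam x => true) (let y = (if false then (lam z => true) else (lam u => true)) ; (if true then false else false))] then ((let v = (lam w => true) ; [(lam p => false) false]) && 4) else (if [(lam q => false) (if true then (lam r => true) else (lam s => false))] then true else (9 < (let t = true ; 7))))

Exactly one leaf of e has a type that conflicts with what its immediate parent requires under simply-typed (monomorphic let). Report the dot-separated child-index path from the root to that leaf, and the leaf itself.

Working:
\x._ : a -> Bool
  unify Bool ~ Bool
\z._ : b -> Bool
\u._ : c -> Bool
  unify b -> Bool ~ c -> Bool
  unify b ~ c
  unify Bool ~ Bool
let y : c -> Bool
  unify Bool ~ Bool
  unify Bool ~ Bool
  unify a -> Bool ~ Bool -> d
  unify a ~ Bool
  unify Bool ~ d
_ _ : Bool
  unify Bool ~ Bool
\w._ : e -> Bool
let v : e -> Bool
\p._ : f -> Bool
  unify f -> Bool ~ Bool -> g
  unify f ~ Bool
  unify Bool ~ g
_ _ : Bool
  unify Bool ~ Bool
  unify Int ~ Bool
  FAIL: mismatch Int ~ Bool

Answer: 1.1 : 4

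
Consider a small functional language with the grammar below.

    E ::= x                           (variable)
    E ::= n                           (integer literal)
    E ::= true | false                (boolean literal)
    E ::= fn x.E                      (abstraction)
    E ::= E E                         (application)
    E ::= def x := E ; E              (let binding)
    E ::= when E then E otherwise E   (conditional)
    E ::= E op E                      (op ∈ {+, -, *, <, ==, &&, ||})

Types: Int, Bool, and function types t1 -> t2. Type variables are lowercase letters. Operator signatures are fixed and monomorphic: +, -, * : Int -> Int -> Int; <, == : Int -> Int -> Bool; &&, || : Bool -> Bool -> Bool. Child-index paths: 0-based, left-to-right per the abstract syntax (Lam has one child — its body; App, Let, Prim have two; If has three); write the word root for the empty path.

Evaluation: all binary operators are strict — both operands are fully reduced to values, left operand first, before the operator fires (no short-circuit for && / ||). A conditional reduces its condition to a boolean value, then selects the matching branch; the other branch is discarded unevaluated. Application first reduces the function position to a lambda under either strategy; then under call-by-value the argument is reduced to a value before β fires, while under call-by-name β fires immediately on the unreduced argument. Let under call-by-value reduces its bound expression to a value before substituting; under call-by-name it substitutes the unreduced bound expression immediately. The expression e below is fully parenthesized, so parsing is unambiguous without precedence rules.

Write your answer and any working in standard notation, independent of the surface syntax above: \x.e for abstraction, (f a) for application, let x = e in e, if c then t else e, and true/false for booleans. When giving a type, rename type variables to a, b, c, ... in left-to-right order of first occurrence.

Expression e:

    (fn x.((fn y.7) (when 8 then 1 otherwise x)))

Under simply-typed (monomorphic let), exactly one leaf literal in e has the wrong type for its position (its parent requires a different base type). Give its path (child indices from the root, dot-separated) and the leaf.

Answer: 0.1.0 : 8

Trace:
\y._ : b -> Int
  unify Int ~ Bool
  FAIL: mismatch Int ~ Bool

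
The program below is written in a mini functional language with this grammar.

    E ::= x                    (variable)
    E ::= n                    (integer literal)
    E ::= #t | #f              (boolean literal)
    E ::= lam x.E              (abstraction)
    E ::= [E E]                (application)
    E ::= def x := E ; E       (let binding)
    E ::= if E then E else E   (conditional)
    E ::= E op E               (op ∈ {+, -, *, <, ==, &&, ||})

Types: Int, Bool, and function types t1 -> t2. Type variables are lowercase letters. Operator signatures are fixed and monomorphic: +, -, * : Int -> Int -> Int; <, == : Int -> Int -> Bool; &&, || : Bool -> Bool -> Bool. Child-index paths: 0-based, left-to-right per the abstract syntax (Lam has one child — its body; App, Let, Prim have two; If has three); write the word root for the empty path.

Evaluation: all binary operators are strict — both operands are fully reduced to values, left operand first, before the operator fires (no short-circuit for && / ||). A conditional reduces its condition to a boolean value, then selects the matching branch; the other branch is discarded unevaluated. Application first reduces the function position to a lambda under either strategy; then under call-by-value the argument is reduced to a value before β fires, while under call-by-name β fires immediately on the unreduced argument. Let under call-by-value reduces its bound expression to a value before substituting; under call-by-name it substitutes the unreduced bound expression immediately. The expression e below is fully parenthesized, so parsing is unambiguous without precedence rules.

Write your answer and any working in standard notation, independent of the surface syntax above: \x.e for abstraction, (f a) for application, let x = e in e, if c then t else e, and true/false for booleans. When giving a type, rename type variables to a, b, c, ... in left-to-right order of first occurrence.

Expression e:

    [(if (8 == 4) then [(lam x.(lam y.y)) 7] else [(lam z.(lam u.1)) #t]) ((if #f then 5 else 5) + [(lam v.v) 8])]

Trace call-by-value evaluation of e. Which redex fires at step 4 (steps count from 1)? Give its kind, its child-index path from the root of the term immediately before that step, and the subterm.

Answer: if at 1.0 : (if false then 5 else 5)

Trace:
step 0: ((if (8 == 4) then ((\x.(\y.y)) 7) else ((\z.(\u.1)) true)) ((if false then 5 else 5) + ((\v.v) 8)))
step 1: [delta@0.0] ((if false then ((\x.(\y.y)) 7) else ((\z.(\u.1)) true)) ((if false then 5 else 5) + ((\v.v) 8)))
step 2: [if@0] (((\z.(\u.1)) true) ((if false then 5 else 5) + ((\v.v) 8)))
step 3: [beta@0] ((\u.1) ((if false then 5 else 5) + ((\v.v) 8)))
step 4: [if@1.0] ((\u.1) (5 + ((\v.v) 8)))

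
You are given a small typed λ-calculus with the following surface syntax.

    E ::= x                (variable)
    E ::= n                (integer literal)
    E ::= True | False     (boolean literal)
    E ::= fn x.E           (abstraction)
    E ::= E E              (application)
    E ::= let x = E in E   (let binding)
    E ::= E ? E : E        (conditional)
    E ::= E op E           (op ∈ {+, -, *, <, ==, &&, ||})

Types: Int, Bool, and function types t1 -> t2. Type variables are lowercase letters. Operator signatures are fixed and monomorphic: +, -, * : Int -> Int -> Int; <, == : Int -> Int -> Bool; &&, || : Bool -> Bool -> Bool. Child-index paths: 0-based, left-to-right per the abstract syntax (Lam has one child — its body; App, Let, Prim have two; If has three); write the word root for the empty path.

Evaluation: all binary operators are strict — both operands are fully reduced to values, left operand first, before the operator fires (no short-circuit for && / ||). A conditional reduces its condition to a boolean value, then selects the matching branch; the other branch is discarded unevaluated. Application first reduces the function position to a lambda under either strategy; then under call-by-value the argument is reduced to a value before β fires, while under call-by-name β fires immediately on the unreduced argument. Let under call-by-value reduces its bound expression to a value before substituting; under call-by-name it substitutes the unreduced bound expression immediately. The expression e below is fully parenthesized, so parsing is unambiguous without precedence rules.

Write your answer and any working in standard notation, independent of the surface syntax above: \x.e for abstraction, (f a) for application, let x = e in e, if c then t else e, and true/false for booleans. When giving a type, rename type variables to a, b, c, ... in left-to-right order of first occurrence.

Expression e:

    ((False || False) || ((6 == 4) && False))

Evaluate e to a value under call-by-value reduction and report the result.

Answer: false

Working:
step 0: ((false || false) || ((6 == 4) && false))
step 1: [delta@0] (false || ((6 == 4) && false))
step 2: [delta@1.0] (false || (false && false))
step 3: [delta@1] (false || false)
step 4: [delta@root] false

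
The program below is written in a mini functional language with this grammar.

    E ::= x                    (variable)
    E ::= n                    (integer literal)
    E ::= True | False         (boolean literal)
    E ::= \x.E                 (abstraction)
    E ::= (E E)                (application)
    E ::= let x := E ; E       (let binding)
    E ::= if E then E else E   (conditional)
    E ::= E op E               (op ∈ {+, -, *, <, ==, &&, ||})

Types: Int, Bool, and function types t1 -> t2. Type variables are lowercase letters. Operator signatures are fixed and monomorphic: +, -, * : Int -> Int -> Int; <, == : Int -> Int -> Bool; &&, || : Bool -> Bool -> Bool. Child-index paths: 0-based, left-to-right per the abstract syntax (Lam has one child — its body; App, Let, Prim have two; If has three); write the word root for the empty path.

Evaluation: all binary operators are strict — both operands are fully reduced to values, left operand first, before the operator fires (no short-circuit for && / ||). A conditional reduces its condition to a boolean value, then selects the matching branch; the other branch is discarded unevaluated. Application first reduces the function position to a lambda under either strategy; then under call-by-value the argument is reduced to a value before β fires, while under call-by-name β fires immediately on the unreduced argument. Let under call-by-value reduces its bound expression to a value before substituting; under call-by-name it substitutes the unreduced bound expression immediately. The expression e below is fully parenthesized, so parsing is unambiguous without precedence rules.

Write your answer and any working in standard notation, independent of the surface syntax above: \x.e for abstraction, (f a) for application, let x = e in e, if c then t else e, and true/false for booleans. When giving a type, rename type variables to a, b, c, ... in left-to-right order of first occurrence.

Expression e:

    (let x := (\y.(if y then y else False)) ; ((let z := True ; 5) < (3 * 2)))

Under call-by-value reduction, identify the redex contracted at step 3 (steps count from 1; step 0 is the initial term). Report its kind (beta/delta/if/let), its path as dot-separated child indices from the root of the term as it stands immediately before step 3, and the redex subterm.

Answer: delta at 1 : (3 * 2)

Trace:
step 0: (let x = (\y.(if y then y else false)) in ((let z = true in 5) < (3 * 2)))
step 1: [let@root] ((let z = true in 5) < (3 * 2))
step 2: [let@0] (5 < (3 * 2))
step 3: [delta@1] (5 < 6)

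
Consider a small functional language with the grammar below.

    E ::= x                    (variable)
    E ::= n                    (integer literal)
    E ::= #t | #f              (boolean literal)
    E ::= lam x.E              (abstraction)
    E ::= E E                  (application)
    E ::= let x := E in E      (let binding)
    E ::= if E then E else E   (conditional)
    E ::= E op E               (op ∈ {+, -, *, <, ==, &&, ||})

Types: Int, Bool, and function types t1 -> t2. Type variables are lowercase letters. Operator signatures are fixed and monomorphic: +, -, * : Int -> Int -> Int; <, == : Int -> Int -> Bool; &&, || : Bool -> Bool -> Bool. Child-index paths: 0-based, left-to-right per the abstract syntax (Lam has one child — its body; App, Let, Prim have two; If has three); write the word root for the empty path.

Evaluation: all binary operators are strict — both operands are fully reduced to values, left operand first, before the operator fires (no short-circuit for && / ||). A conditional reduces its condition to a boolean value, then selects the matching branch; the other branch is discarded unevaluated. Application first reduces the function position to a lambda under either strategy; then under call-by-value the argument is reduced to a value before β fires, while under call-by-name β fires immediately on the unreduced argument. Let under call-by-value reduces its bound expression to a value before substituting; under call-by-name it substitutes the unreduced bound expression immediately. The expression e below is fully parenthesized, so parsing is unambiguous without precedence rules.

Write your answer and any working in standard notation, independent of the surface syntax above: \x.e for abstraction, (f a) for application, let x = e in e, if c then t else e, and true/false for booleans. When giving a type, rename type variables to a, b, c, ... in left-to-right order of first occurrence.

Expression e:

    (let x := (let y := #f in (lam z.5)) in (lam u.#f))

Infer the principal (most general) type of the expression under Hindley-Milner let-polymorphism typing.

Answer: a -> Bool

Working:
let y : Bool
\z._ : a -> Int
let x : forall. a -> Int
\u._ : b -> Bool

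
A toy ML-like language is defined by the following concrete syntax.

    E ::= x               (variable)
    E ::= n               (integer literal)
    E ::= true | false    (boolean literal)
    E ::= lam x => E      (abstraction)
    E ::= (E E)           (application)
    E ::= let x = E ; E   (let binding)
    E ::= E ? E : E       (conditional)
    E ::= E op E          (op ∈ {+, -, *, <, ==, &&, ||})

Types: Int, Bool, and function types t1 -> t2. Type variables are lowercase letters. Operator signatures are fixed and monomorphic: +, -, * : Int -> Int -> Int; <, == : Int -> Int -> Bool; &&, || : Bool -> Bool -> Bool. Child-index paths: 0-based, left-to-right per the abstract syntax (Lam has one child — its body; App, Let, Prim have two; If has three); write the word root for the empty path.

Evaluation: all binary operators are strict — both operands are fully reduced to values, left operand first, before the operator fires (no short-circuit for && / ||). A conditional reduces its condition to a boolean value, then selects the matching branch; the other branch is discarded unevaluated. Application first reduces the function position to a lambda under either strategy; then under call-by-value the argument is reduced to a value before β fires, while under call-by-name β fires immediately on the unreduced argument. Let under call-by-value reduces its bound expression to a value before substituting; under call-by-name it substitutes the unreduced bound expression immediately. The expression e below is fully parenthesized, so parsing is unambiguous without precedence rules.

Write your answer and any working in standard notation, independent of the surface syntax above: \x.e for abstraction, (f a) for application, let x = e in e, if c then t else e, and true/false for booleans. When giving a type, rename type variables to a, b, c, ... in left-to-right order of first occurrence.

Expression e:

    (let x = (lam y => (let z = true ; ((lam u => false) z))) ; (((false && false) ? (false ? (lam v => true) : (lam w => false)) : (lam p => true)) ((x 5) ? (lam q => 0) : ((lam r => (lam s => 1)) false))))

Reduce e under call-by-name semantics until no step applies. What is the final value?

Answer: true

Derivation:
step 0: (let x = (\y.(let z = true in ((\u.false) z))) in ((if (false && false) then (if false then (\v.true) else (\w.false)) else (\p.true)) (if (x 5) then (\q.0) else ((\r.(\s.1)) false))))
step 1: [let@root] ((if (false && false) then (if false then (\v.true) else (\w.false)) else (\p.true)) (if ((\y.(let z = true in ((\u.false) z))) 5) then (\q.0) else ((\r.(\s.1)) false)))
step 2: [delta@0.0] ((if false then (if false then (\v.true) else (\w.false)) else (\p.true)) (if ((\y.(let z = true in ((\u.false) z))) 5) then (\q.0) else ((\r.(\s.1)) false)))
step 3: [if@0] ((\p.true) (if ((\y.(let z = true in ((\u.false) z))) 5) then (\q.0) else ((\r.(\s.1)) false)))
step 4: [beta@root] true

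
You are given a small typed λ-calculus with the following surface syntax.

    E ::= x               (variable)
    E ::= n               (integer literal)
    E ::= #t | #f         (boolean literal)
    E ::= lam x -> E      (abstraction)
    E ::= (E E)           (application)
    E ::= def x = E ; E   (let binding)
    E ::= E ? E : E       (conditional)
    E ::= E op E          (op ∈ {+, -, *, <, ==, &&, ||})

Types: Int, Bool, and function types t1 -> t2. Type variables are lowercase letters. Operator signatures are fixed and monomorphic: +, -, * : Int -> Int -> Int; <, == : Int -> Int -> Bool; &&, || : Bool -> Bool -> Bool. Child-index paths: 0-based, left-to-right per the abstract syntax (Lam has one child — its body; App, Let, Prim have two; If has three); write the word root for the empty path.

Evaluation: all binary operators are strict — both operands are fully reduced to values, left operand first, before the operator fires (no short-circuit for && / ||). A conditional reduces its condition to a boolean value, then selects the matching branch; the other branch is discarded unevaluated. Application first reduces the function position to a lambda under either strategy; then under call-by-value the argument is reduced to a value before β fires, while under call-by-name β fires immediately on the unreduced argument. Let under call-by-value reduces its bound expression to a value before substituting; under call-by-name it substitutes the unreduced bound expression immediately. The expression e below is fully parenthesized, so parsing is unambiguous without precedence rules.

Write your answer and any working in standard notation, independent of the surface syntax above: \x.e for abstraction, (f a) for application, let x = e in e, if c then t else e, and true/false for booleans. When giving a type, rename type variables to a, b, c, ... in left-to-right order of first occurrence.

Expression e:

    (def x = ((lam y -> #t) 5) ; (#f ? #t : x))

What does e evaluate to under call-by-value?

Working:
step 0: (let x = ((\y.true) 5) in (if false then true else x))
step 1: [beta@0] (let x = true in (if false then true else x))
step 2: [let@root] (if false then true else true)
step 3: [if@root] true

Answer: true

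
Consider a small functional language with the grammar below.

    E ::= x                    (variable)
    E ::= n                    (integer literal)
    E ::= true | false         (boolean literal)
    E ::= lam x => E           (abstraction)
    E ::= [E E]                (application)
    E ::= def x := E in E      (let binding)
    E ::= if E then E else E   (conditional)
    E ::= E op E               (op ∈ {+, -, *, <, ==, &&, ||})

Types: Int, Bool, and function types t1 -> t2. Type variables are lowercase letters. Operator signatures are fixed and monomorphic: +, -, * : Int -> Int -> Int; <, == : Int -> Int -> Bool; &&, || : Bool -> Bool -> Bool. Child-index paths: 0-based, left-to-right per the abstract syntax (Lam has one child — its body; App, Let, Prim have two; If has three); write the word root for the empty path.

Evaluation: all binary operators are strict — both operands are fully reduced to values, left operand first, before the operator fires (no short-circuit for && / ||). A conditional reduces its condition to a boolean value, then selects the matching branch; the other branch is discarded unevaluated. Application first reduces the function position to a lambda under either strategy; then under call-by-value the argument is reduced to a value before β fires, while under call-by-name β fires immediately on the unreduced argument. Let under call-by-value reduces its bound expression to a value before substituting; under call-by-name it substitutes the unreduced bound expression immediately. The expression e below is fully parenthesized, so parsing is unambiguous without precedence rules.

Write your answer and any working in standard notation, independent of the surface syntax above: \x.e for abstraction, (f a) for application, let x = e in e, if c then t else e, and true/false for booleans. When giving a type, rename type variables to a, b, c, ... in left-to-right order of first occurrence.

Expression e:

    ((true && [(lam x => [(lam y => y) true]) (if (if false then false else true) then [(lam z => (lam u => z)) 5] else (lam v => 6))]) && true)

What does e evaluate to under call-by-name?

Derivation:
step 0: ((true && ((\x.((\y.y) true)) (if (if false then false else true) then ((\z.(\u.z)) 5) else (\v.6)))) && true)
step 1: [beta@0.1] ((true && ((\y.y) true)) && true)
step 2: [beta@0.1] ((true && true) && true)
step 3: [delta@0] (true && true)
step 4: [delta@root] true

Answer: true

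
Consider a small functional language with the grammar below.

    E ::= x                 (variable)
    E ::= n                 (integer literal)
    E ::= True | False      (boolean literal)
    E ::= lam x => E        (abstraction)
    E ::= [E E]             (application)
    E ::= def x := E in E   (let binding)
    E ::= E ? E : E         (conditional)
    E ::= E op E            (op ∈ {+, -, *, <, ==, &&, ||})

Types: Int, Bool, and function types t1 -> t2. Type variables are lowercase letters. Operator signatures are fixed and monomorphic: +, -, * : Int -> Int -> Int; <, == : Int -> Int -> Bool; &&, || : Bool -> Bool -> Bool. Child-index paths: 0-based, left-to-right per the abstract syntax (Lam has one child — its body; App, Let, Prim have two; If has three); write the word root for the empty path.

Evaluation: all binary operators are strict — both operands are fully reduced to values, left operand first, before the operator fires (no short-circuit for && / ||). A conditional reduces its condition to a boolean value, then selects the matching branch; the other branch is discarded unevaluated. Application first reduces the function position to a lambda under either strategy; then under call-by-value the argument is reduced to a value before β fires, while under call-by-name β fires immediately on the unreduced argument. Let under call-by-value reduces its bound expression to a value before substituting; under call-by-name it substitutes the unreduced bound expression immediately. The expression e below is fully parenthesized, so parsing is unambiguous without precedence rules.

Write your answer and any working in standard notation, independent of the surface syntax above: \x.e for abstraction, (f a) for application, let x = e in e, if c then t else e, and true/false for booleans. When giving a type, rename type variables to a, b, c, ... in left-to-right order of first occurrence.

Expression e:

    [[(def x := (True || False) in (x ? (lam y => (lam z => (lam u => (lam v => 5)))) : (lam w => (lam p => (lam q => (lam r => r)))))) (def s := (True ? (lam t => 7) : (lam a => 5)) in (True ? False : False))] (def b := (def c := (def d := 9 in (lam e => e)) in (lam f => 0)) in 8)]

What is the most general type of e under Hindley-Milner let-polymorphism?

Derivation:
  unify Bool ~ Bool
  unify Bool ~ Bool
let x : Bool
x : Bool
  unify Bool ~ Bool
\v._ : d -> Int
\u._ : c -> d -> Int
\z._ : b -> c -> d -> Int
\y._ : a -> b -> c -> d -> Int
r : h
\r._ : h -> h
\q._ : g -> h -> h
\p._ : f -> g -> h -> h
\w._ : e -> f -> g -> h -> h
  unify a -> b -> c -> d -> Int ~ e -> f -> g -> h -> h
  unify a ~ e
  unify b -> c -> d -> Int ~ f -> g -> h -> h
  unify b ~ f
  unify c -> d -> Int ~ g -> h -> h
  unify c ~ g
  unify d -> Int ~ h -> h
  unify d ~ h
  unify Int ~ h
  unify Bool ~ Bool
\t._ : i -> Int
\a._ : j -> Int
  unify i -> Int ~ j -> Int
  unify i ~ j
  unify Int ~ Int
let s : forall. j -> Int
  unify Bool ~ Bool
  unify Bool ~ Bool
  unify e -> f -> g -> Int -> Int ~ Bool -> k
  unify e ~ Bool
  unify f -> g -> Int -> Int ~ k
_ _ : f -> g -> Int -> Int
let d : Int
e : l
\e._ : l -> l
let c : forall. l -> l
\f._ : m -> Int
let b : forall. m -> Int
  unify f -> g -> Int -> Int ~ Int -> n
  unify f ~ Int
  unify g -> Int -> Int ~ n
_ _ : g -> Int -> Int

Answer: a -> Int -> Int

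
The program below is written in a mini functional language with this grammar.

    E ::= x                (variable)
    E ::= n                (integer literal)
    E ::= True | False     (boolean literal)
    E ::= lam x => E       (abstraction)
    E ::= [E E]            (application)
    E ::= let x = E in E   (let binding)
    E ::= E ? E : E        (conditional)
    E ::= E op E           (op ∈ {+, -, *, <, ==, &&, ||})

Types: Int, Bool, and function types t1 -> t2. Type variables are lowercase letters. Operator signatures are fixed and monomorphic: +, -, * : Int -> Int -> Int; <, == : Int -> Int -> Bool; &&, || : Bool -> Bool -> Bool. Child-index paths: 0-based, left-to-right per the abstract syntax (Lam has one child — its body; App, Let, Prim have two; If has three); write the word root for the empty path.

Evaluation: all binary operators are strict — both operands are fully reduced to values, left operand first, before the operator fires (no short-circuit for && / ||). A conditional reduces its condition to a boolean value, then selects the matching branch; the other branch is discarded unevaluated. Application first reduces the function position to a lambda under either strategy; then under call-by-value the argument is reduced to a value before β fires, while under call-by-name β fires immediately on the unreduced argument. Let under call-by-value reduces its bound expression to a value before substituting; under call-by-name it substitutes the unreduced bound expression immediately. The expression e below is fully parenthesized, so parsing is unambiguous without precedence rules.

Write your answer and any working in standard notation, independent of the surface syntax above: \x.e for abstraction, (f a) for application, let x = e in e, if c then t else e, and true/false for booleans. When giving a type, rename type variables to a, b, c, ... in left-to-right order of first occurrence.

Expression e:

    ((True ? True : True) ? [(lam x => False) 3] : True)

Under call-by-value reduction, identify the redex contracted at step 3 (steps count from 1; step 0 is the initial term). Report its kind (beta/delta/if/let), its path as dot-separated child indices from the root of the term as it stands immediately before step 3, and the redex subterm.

Derivation:
step 0: (if (if true then true else true) then ((\x.false) 3) else true)
step 1: [if@0] (if true then ((\x.false) 3) else true)
step 2: [if@root] ((\x.false) 3)
step 3: [beta@root] false

Answer: beta at root : ((\x.false) 3)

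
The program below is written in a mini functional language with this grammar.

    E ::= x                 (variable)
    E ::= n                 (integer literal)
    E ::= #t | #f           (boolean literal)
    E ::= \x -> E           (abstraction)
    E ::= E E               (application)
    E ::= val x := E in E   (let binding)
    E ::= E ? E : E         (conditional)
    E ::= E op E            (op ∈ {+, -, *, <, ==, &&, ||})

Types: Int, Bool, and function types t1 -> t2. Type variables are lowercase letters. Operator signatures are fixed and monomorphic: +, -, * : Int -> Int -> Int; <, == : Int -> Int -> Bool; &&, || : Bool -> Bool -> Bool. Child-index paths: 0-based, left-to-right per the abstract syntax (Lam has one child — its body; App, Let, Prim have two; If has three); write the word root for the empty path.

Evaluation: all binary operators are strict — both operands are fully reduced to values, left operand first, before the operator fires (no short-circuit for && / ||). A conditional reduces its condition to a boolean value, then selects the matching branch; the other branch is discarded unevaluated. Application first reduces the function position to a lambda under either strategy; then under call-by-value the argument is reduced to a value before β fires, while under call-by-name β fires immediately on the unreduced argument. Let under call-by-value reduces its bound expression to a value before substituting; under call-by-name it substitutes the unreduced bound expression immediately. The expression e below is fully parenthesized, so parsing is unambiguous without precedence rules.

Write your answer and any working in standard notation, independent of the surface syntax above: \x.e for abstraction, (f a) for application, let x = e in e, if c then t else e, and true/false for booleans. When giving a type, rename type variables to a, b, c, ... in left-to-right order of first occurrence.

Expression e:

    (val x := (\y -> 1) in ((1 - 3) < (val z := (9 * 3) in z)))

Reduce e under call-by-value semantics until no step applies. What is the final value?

Answer: true

Working:
step 0: (let x = (\y.1) in ((1 - 3) < (let z = (9 * 3) in z)))
step 1: [let@root] ((1 - 3) < (let z = (9 * 3) in z))
step 2: [delta@0] (-2 < (let z = (9 * 3) in z))
step 3: [delta@1.0] (-2 < (let z = 27 in z))
step 4: [let@1] (-2 < 27)
step 5: [delta@root] true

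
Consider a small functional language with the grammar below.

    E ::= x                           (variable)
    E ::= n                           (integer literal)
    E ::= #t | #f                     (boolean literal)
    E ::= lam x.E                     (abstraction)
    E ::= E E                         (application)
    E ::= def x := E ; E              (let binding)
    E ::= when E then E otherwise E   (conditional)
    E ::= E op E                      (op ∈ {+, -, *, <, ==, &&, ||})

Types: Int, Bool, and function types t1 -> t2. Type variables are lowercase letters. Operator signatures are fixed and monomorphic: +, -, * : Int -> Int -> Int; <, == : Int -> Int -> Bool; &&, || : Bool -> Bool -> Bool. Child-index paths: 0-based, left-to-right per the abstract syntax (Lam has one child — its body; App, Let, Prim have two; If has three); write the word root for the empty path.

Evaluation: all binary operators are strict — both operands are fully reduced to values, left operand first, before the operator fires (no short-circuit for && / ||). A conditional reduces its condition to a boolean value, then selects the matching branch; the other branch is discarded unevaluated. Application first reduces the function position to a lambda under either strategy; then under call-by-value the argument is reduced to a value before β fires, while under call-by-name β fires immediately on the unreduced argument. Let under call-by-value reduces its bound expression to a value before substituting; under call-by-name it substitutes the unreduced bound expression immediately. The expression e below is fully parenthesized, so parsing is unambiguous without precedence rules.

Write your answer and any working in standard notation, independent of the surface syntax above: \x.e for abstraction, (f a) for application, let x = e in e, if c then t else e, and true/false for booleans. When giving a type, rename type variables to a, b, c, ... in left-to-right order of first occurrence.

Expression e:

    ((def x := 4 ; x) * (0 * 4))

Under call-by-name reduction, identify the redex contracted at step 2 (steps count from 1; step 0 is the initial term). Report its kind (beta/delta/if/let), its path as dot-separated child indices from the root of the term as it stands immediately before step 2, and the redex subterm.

Answer: delta at 1 : (0 * 4)

Derivation:
step 0: ((let x = 4 in x) * (0 * 4))
step 1: [let@0] (4 * (0 * 4))
step 2: [delta@1] (4 * 0)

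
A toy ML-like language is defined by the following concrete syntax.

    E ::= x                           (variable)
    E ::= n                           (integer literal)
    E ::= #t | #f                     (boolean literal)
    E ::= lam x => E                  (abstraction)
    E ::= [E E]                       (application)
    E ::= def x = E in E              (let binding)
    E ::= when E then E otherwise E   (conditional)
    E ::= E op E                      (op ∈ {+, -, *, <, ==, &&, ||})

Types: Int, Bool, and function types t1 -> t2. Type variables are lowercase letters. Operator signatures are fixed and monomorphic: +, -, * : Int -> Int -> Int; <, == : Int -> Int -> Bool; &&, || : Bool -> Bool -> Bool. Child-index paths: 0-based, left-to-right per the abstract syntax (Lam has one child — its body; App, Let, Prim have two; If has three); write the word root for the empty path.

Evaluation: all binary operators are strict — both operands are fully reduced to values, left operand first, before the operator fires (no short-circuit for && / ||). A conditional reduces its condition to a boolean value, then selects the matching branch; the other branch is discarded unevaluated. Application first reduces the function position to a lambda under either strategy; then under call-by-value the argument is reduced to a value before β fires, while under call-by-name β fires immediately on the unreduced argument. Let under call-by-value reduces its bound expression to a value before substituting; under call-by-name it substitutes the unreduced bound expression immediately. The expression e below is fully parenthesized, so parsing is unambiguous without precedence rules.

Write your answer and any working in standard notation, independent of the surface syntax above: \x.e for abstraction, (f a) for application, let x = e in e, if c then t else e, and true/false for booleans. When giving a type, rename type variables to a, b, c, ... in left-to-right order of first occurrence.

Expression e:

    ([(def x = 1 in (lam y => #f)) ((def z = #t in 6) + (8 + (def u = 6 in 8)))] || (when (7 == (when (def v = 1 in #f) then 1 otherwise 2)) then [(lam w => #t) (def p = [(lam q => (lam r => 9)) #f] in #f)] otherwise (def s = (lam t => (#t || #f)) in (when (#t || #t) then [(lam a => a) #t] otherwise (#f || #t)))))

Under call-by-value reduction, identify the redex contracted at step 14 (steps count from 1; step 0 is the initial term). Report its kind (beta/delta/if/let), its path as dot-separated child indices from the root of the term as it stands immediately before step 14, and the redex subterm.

Trace:
step 0: (((let x = 1 in (\y.false)) ((let z = true in 6) + (8 + (let u = 6 in 8)))) || (if (7 == (if (let v = 1 in false) then 1 else 2)) then ((\w.true) (let p = ((\q.(\r.9)) false) in false)) else (let s = (\t.(true || false)) in (if (true || true) then ((\a.a) true) else (false || true)))))
step 1: [let@0.0] (((\y.false) ((let z = true in 6) + (8 + (let u = 6 in 8)))) || (if (7 == (if (let v = 1 in false) then 1 else 2)) then ((\w.true) (let p = ((\q.(\r.9)) false) in false)) else (let s = (\t.(true || false)) in (if (true || true) then ((\a.a) true) else (false || true)))))
step 2: [let@0.1.0] (((\y.false) (6 + (8 + (let u = 6 in 8)))) || (if (7 == (if (let v = 1 in false) then 1 else 2)) then ((\w.true) (let p = ((\q.(\r.9)) false) in false)) else (let s = (\t.(true || false)) in (if (true || true) then ((\a.a) true) else (false || true)))))
step 3: [let@0.1.1.1] (((\y.false) (6 + (8 + 8))) || (if (7 == (if (let v = 1 in false) then 1 else 2)) then ((\w.true) (let p = ((\q.(\r.9)) false) in false)) else (let s = (\t.(true || false)) in (if (true || true) then ((\a.a) true) else (false || true)))))
step 4: [delta@0.1.1] (((\y.false) (6 + 16)) || (if (7 == (if (let v = 1 in false) then 1 else 2)) then ((\w.true) (let p = ((\q.(\r.9)) false) in false)) else (let s = (\t.(true || false)) in (if (true || true) then ((\a.a) true) else (false || true)))))
step 5: [delta@0.1] (((\y.false) 22) || (if (7 == (if (let v = 1 in false) then 1 else 2)) then ((\w.true) (let p = ((\q.(\r.9)) false) in false)) else (let s = (\t.(true || false)) in (if (true || true) then ((\a.a) true) else (false || true)))))
step 6: [beta@0] (false || (if (7 == (if (let v = 1 in false) then 1 else 2)) then ((\w.true) (let p = ((\q.(\r.9)) false) in false)) else (let s = (\t.(true || false)) in (if (true || true) then ((\a.a) true) else (false || true)))))
step 7: [let@1.0.1.0] (false || (if (7 == (if false then 1 else 2)) then ((\w.true) (let p = ((\q.(\r.9)) false) in false)) else (let s = (\t.(true || false)) in (if (true || true) then ((\a.a) true) else (false || true)))))
step 8: [if@1.0.1] (false || (if (7 == 2) then ((\w.true) (let p = ((\q.(\r.9)) false) in false)) else (let s = (\t.(true || false)) in (if (true || true) then ((\a.a) true) else (false || true)))))
step 9: [delta@1.0] (false || (if false then ((\w.true) (let p = ((\q.(\r.9)) false) in false)) else (let s = (\t.(true || false)) in (if (true || true) then ((\a.a) true) else (false || true)))))
step 10: [if@1] (false || (let s = (\t.(true || false)) in (if (true || true) then ((\a.a) true) else (false || true))))
step 11: [let@1] (false || (if (true || true) then ((\a.a) true) else (false || true)))
step 12: [delta@1.0] (false || (if true then ((\a.a) true) else (false || true)))
step 13: [if@1] (false || ((\a.a) true))
step 14: [beta@1] (false || true)

Answer: beta at 1 : ((\a.a) true)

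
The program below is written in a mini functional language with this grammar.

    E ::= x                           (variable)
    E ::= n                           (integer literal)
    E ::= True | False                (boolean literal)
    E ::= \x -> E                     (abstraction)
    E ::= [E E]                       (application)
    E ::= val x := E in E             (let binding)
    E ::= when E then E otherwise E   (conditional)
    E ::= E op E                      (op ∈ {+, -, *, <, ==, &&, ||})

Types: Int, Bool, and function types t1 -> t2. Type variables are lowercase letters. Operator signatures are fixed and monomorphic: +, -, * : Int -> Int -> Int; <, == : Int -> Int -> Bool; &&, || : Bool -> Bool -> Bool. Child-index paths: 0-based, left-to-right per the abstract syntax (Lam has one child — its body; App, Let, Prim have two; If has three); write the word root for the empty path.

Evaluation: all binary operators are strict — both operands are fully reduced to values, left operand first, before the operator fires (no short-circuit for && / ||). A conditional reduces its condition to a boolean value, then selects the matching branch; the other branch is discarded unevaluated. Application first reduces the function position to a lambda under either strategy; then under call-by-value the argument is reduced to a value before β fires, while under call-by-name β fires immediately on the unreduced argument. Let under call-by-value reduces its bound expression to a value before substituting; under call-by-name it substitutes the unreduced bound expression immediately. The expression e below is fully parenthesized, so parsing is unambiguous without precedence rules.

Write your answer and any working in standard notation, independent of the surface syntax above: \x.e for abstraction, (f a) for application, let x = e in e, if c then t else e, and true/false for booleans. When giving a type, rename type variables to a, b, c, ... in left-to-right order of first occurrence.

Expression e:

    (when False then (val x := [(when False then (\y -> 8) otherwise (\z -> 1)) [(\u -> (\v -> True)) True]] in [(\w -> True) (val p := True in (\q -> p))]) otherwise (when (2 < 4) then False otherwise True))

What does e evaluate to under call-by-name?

Working:
step 0: (if false then (let x = ((if false then (\y.8) else (\z.1)) ((\u.(\v.true)) true)) in ((\w.true) (let p = true in (\q.p)))) else (if (2 < 4) then false else true))
step 1: [if@root] (if (2 < 4) then false else true)
step 2: [delta@0] (if true then false else true)
step 3: [if@root] false

Answer: false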